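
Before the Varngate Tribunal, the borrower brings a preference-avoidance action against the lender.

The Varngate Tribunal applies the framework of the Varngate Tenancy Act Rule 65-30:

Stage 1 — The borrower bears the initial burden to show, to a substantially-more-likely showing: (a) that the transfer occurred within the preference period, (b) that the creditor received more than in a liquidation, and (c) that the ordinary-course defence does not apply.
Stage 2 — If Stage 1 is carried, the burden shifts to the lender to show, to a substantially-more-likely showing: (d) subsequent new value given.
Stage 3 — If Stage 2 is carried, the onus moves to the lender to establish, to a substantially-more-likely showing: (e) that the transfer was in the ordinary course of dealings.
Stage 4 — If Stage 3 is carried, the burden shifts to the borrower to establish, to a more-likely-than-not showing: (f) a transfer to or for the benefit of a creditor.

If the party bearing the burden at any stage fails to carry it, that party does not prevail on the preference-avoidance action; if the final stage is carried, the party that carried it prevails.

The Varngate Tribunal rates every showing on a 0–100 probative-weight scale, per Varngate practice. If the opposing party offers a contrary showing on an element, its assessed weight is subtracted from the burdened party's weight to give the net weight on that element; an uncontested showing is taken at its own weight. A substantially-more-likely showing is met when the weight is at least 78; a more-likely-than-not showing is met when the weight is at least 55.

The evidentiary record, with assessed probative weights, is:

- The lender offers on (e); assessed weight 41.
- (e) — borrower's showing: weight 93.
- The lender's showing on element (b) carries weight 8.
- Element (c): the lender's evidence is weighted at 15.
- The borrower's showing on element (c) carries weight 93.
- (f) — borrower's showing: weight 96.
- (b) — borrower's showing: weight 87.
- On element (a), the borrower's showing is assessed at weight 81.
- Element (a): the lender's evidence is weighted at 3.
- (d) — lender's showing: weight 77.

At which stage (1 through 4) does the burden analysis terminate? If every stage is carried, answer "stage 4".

stage 2

At Stage 1 the borrower must meet a substantially-more-likely showing (weight is at least 78): on (a) the weight is 81 less the opposing 3 gives net 78, which does reach 78, so (a) meets the standard; on (b) the weight is 87 less the opposing 8 gives net 79, which does reach 78, so (b) meets the standard; on (c) the weight is 93 less the opposing 15 gives net 78, ≥ 78, so (c) meets the standard.
  All elements met. The burden passes to the lender.
At Stage 2 the lender must meet a substantially-more-likely showing (weight is at least 78): on (d) the weight is 77, which does not reach 78, so (d) does not meet the standard.
  The lender does not carry Stage 2.
So the borrower prevails.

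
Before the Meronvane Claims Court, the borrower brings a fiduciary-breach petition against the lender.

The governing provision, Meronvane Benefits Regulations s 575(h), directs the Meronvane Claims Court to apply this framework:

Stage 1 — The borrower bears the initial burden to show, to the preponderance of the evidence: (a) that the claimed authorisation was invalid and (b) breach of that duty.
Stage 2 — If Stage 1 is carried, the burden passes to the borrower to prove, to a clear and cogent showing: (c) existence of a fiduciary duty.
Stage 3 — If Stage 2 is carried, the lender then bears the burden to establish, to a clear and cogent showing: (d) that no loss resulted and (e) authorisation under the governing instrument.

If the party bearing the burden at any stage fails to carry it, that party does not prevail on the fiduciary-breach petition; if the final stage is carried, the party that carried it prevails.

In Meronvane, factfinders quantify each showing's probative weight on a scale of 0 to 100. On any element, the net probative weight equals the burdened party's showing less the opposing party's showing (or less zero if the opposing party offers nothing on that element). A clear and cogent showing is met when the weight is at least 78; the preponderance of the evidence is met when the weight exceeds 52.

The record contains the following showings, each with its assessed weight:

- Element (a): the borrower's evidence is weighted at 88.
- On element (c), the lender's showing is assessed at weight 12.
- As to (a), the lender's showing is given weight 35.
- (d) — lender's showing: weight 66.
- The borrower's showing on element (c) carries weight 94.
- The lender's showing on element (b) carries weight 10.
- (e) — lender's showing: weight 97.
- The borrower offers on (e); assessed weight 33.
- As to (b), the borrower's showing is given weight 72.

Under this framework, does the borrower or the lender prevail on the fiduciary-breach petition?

borrower

Stage 1 (borrower, the preponderance of the evidence, weight exceeds 52): (a) net 88−35=53 > 52 — meets; (b) net 72−10=62 > 52 — meets.
  Stage 1 carried; the burden remains with the borrower.
Stage 2 (borrower, a clear and cogent showing, weight is at least 78): (c) net 94−12=82 ≥ 78 — meets.
  The borrower carries Stage 2; the lender now bears the burden.
Stage 3 (lender, a clear and cogent showing, weight is at least 78): (d) 66 < 78 — fails; (e) net 97−33=64 < 78 — fails.
  The lender does not carry Stage 3.
So the borrower prevails.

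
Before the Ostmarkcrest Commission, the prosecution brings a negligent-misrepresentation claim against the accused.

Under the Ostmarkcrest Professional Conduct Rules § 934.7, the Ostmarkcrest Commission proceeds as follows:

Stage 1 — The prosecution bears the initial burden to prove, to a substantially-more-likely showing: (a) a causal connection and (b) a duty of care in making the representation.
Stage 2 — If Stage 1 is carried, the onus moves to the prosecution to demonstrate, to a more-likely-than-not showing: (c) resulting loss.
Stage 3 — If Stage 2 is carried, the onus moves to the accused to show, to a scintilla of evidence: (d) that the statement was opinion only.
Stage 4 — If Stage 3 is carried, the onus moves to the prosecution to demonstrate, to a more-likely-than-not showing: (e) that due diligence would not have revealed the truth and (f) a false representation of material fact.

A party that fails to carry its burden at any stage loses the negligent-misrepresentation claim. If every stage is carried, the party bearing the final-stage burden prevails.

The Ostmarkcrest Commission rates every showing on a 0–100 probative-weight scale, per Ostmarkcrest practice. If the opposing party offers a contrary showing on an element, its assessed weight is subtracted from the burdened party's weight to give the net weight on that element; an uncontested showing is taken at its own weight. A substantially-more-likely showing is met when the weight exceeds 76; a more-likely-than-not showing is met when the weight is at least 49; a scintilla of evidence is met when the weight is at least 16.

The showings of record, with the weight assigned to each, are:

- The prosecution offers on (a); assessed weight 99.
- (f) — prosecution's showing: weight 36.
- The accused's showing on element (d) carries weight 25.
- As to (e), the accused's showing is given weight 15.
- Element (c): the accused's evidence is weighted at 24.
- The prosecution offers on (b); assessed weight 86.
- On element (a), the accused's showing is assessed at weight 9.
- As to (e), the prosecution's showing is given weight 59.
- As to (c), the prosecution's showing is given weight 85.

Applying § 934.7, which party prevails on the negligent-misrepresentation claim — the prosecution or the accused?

At Stage 1 the prosecution must meet a substantially-more-likely showing (weight exceeds 76): on (a) the weight is 99 less the opposing 9 gives net 90, which does exceed 76, so (a) meets the standard; on (b) the weight is 86, > 76, so (b) meets the standard.
  Stage 1 carried; the burden remains with the prosecution.
At Stage 2 the prosecution must meet a more-likely-than-not showing (weight is at least 49): on (c) the weight is 85 less the opposing 24 gives net 61, which does reach 49, so (c) meets the standard.
  Stage 2 is satisfied; the onus moves to the accused.
At Stage 3 the accused must meet a scintilla of evidence (weight is at least 16): on (d) the weight is 25, ≥ 16, so (d) meets the standard.
  All elements met. The burden passes to the prosecution.
At Stage 4 the prosecution must meet a more-likely-than-not showing (weight is at least 49): on (e) the weight is 59 less the opposing 15 gives net 44, < 49, so (e) does not meet the standard; on (f) the weight is 36, < 49, so (f) does not meet the standard.
  Stage 4 not carried; the prosecution fails its burden.
The accused prevails.

accused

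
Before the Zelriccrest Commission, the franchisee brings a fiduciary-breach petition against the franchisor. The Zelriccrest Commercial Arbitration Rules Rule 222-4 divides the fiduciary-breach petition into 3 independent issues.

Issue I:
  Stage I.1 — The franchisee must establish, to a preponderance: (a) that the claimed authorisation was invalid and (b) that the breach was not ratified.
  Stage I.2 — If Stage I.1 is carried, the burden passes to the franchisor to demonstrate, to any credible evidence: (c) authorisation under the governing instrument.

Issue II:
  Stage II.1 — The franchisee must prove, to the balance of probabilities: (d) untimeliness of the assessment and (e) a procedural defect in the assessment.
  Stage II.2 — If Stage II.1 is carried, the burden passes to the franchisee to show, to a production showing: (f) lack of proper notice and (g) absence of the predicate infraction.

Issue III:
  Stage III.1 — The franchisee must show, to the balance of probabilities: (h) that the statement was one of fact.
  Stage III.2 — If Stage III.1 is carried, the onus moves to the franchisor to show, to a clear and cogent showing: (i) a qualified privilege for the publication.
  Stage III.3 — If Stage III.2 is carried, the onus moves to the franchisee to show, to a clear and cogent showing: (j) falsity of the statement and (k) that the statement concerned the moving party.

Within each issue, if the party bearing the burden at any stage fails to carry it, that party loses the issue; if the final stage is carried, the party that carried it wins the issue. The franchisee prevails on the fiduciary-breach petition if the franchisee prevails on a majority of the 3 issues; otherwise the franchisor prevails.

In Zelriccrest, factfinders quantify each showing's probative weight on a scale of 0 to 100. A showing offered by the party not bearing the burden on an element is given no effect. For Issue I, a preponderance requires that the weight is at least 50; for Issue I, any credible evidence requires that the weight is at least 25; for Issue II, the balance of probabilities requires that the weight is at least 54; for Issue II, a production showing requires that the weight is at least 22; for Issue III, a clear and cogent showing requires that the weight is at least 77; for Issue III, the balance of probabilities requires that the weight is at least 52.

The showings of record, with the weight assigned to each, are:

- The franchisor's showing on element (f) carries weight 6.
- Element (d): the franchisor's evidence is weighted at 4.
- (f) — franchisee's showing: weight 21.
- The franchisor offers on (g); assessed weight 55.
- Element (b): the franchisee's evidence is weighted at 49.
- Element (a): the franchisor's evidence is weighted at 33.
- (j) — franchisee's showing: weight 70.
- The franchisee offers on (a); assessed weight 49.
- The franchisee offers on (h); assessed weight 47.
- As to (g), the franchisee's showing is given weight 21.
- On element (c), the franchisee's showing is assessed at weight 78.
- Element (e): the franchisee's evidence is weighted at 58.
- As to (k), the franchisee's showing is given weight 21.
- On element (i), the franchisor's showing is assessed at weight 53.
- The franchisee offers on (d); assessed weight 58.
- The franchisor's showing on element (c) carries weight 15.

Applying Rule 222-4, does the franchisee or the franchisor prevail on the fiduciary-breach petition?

franchisor

— Issue I —
Stage I.1 — burden on franchisee; standard: a preponderance (weight is at least 50).
    (a): 49 (franchisor's 33 disregarded) < 50 [not met]
    (b): 49 < 50 [not met]
  Not every element is met, so the franchisee fails to carry Stage I.1.
So the franchisor prevails on this issue.
— Issue II —
Stage II.1 (franchisee, the balance of probabilities, weight is at least 54): (d) 58 (franchisor's 4 disregarded) ≥ 54 — meets; (e) 58 ≥ 54 — meets.
  Stage II.1 is satisfied; the franchisee continues to bear the burden.
Stage II.2 (franchisee, a production showing, weight is at least 22): (f) 21 (franchisor's 6 disregarded) < 22 — fails; (g) 21 (franchisor's 55 disregarded) < 22 — fails.
  Stage II.2 not carried; the franchisee fails its burden.
The franchisor prevails on this issue.
— Issue III —
Stage III.1 — burden on franchisee; standard: the balance of probabilities (weight is at least 52).
    (h): 47 < 52 [not met]
  Not every element is met, so the franchisee fails to carry Stage III.1.
The franchisor prevails on this issue.
Per-issue: Issue I → franchisor; Issue II → franchisor; Issue III → franchisor. The franchisee must prevail on a majority of issues; overall, the franchisor prevails.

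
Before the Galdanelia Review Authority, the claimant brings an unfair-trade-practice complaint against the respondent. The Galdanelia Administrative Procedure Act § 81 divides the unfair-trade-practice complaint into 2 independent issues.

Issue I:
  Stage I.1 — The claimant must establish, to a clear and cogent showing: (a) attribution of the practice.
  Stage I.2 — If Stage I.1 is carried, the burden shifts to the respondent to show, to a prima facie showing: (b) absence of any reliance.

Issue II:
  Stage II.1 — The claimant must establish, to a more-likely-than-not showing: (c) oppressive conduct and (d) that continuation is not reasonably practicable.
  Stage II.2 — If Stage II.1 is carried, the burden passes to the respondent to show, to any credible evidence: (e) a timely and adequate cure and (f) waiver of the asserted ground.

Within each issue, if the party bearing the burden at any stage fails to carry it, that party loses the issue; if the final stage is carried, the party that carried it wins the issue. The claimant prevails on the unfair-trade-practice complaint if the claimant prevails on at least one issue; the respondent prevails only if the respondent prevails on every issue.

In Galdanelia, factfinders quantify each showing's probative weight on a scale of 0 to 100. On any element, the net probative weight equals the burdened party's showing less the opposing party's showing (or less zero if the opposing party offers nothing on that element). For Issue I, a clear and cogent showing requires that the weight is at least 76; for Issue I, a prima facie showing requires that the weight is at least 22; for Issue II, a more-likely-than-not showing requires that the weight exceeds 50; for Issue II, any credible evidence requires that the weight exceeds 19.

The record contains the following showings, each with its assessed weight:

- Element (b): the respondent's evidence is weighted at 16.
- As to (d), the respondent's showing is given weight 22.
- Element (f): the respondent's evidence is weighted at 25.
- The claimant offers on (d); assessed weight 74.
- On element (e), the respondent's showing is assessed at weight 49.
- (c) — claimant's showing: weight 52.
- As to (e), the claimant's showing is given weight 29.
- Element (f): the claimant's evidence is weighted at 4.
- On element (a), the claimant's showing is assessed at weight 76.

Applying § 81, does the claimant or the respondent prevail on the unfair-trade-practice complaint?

claimant

— Issue I —
Stage I.1 (claimant, a clear and cogent showing, weight is at least 76): (a) 76 ≥ 76 — meets.
  All elements met. The burden passes to the respondent.
Stage I.2 (respondent, a prima facie showing, weight is at least 22): (b) 16 < 22 — fails.
  The respondent does not carry Stage I.2.
The analysis ends at Stage I.2; the claimant prevails on this issue.
— Issue II —
Stage II.1 — burden on claimant; standard: a more-likely-than-not showing (weight exceeds 50).
    (c): 52 > 50 [met]
    (d): 74 − 22 = 52 > 50 [met]
  The claimant carries Stage II.1; the respondent now bears the burden.
Stage II.2 — burden on respondent; standard: any credible evidence (weight exceeds 19).
    (e): 49 − 29 = 20 > 19 [met]
    (f): 25 − 4 = 21 > 19 [met]
  Stage II.2 carried; the final stage is satisfied.
All stages carried — the respondent prevails on this issue.
Per-issue: Issue I → claimant; Issue II → respondent. The claimant must prevail on at least one issue; overall, the claimant prevails.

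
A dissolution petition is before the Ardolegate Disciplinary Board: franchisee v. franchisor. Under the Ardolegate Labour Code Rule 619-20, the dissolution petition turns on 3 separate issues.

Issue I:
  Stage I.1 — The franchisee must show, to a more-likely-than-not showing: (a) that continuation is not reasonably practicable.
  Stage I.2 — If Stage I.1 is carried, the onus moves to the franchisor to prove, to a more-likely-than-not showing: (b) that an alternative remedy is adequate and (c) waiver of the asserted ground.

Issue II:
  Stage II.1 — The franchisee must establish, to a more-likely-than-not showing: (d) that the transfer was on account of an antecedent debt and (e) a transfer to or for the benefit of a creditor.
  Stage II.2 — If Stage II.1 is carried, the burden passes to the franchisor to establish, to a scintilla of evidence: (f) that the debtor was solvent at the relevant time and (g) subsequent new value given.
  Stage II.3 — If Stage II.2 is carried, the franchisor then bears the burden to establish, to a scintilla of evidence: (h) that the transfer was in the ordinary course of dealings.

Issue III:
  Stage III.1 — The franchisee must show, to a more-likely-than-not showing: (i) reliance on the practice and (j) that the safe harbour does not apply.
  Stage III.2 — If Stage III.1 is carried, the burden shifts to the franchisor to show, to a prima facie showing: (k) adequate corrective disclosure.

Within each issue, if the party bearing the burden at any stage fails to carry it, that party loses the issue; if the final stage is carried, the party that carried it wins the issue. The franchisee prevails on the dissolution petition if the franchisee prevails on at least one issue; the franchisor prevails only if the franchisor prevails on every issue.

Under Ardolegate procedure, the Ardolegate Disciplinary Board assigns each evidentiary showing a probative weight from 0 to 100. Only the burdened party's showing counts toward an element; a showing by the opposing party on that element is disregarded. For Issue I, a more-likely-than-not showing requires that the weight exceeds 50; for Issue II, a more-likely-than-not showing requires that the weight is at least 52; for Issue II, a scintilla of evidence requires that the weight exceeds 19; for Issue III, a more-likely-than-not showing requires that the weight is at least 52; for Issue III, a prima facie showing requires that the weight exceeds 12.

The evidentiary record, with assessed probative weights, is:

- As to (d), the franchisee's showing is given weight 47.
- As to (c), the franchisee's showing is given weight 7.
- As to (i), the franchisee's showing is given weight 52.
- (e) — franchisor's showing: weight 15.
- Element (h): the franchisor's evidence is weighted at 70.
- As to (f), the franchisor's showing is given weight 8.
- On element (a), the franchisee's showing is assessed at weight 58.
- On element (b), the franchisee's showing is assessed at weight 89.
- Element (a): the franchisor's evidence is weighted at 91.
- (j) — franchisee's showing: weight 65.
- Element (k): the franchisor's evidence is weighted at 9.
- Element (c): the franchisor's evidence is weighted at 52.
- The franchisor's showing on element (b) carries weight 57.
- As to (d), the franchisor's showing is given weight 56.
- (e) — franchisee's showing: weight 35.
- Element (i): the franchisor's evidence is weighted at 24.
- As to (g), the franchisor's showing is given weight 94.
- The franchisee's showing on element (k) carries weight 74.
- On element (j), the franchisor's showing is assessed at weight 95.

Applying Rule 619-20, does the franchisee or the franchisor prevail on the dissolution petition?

franchisee

— Issue I —
Stage I.1 — burden on franchisee; standard: a more-likely-than-not showing (weight exceeds 50).
    (a): 58 (franchisor's 91 disregarded) > 50 [met]
  All elements met. The burden passes to the franchisor.
Stage I.2 — burden on franchisor; standard: a more-likely-than-not showing (weight exceeds 50).
    (b): 57 (franchisee's 89 disregarded) > 50 [met]
    (c): 52 (franchisee's 7 disregarded) > 50 [met]
  Stage I.2 carried; the final stage is satisfied.
With every stage satisfied, the franchisor prevails on this issue.
— Issue II —
Stage II.1 (franchisee, a more-likely-than-not showing, weight is at least 52): (d) 47 (franchisor's 56 disregarded) < 52 — fails; (e) 35 (franchisor's 15 disregarded) < 52 — fails.
  Stage II.1 not carried; the franchisee fails its burden.
The franchisor prevails on this issue.
— Issue III —
Stage III.1 (franchisee, a more-likely-than-not showing, weight is at least 52): (i) 52 (franchisor's 24 disregarded) ≥ 52 — meets; (j) 65 (franchisor's 95 disregarded) ≥ 52 — meets.
  All elements met. The burden passes to the franchisor.
Stage III.2 (franchisor, a prima facie showing, weight exceeds 12): (k) 9 (franchisee's 74 disregarded) ≤ 12 — fails.
  Stage III.2 not carried; the franchisor fails its burden.
The franchisee prevails on this issue.
Per-issue: Issue I → franchisor; Issue II → franchisor; Issue III → franchisee. The franchisee must prevail on at least one issue; overall, the franchisee prevails.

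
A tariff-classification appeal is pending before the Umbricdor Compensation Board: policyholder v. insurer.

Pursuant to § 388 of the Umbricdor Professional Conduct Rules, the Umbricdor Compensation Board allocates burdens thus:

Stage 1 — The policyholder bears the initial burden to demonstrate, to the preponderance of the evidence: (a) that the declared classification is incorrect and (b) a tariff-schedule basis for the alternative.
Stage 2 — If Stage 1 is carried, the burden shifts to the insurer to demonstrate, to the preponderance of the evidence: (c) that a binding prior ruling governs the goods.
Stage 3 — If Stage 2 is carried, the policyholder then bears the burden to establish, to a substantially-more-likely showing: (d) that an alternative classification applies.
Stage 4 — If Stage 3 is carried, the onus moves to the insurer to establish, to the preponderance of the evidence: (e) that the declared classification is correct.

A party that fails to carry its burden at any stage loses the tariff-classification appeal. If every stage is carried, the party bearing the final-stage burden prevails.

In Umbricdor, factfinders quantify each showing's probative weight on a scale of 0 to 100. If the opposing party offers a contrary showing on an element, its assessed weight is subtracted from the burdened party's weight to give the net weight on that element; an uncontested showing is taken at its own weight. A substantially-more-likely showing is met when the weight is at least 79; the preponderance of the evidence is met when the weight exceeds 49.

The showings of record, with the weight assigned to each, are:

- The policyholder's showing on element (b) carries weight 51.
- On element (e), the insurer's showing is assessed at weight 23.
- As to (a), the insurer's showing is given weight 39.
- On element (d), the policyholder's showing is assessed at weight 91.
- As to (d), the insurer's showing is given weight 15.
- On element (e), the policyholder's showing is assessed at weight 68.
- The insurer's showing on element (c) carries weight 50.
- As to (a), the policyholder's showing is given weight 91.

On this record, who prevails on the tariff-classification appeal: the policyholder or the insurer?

Stage 1 — burden on policyholder; standard: the preponderance of the evidence (weight exceeds 49).
    (a): 91 − 39 = 52 > 49 [met]
    (b): 51 > 49 [met]
  Stage 1 is satisfied; the onus moves to the insurer.
Stage 2 — burden on insurer; standard: the preponderance of the evidence (weight exceeds 49).
    (c): 50 > 49 [met]
  Stage 2 carried; the burden shifts to the policyholder.
Stage 3 — burden on policyholder; standard: a substantially-more-likely showing (weight is at least 79).
    (d): 91 − 15 = 76 < 79 [not met]
  The policyholder does not carry Stage 3.
The analysis ends at Stage 3; the insurer prevails.

insurer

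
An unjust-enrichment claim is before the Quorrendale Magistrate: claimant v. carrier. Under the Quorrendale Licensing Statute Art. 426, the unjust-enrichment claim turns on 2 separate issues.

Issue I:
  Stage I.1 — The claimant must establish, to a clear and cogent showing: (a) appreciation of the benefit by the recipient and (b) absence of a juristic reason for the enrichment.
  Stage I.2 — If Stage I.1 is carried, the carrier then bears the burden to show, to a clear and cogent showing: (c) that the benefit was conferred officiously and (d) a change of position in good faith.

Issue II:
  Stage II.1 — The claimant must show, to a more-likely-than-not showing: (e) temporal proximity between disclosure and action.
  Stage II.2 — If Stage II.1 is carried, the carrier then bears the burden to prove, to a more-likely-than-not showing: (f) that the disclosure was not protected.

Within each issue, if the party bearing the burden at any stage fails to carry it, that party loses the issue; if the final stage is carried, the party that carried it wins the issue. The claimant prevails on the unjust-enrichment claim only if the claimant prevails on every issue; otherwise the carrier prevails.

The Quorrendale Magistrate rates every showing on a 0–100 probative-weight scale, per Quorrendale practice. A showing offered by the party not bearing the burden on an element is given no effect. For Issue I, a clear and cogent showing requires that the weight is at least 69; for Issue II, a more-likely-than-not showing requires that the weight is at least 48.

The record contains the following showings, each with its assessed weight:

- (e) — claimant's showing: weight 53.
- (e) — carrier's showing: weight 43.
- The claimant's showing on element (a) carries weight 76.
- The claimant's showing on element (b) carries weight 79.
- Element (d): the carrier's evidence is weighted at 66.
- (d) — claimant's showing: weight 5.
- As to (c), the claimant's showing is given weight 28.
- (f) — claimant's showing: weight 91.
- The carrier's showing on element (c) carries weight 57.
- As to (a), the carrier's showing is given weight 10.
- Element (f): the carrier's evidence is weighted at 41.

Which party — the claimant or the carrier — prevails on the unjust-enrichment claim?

claimant

— Issue I —
At Stage I.1 the claimant must meet a clear and cogent showing (weight is at least 69): on (a) the weight is 76 (the carrier's 10 is given no effect), ≥ 69, so (a) meets the standard; on (b) the weight is 79, which does reach 69, so (b) meets the standard.
  The claimant carries Stage I.1; the carrier now bears the burden.
At Stage I.2 the carrier must meet a clear and cogent showing (weight is at least 69): on (c) the weight is 57 (the claimant's 28 is given no effect), which does not reach 69, so (c) does not meet the standard; on (d) the weight is 66 (the claimant's 5 is given no effect), which does not reach 69, so (d) does not meet the standard.
  The carrier does not carry Stage I.2.
The claimant prevails on this issue.
— Issue II —
Stage II.1 (claimant, a more-likely-than-not showing, weight is at least 48): (e) 53 (carrier's 43 disregarded) ≥ 48 — meets.
  The claimant carries Stage II.1; the carrier now bears the burden.
Stage II.2 (carrier, a more-likely-than-not showing, weight is at least 48): (f) 41 (claimant's 91 disregarded) < 48 — fails.
  Stage II.2 not carried; the carrier fails its burden.
The claimant prevails on this issue.
Per-issue: Issue I → claimant; Issue II → claimant. The claimant must prevail on every issue; overall, the claimant prevails.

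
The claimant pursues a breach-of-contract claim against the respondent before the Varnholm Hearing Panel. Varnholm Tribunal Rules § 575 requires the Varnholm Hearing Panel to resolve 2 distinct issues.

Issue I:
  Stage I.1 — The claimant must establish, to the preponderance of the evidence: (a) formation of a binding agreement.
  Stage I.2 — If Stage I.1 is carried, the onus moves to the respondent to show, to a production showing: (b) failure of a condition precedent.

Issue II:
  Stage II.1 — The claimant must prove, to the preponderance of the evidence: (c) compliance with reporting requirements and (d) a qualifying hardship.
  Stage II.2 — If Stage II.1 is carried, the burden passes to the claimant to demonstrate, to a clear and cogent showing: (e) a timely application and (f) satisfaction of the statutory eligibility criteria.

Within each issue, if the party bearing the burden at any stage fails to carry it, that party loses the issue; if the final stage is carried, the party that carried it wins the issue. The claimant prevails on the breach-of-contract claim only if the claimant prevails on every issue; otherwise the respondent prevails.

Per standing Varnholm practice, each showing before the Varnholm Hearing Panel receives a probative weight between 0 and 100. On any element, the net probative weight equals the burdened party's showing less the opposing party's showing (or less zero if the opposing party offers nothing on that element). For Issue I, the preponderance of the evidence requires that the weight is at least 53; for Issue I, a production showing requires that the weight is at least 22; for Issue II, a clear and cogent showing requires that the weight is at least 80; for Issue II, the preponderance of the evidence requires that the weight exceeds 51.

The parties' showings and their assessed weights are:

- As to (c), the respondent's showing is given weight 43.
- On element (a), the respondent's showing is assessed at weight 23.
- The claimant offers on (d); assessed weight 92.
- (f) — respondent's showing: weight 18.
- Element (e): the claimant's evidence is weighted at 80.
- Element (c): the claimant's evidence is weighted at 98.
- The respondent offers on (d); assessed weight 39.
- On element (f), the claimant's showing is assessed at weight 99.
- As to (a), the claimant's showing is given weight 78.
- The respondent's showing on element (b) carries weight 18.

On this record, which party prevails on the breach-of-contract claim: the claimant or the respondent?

— Issue I —
Stage I.1 — burden on claimant; standard: the preponderance of the evidence (weight is at least 53).
    (a): 78 − 23 = 55 ≥ 53 [met]
  Stage I.1 is satisfied; the onus moves to the respondent.
Stage I.2 — burden on respondent; standard: a production showing (weight is at least 22).
    (b): 18 < 22 [not met]
  Stage I.2 not carried; the respondent fails its burden.
The claimant prevails on this issue.
— Issue II —
Stage II.1 — burden on claimant; standard: the preponderance of the evidence (weight exceeds 51).
    (c): 98 − 43 = 55 > 51 [met]
    (d): 92 − 39 = 53 > 51 [met]
  Stage II.1 carried; the burden remains with the claimant.
Stage II.2 — burden on claimant; standard: a clear and cogent showing (weight is at least 80).
    (e): 80 ≥ 80 [met]
    (f): 99 − 18 = 81 ≥ 80 [met]
  Stage II.2 carried; the final stage is satisfied.
All stages carried — the claimant prevails on this issue.
Per-issue: Issue I → claimant; Issue II → claimant. The claimant must prevail on every issue; overall, the claimant prevails.

claimant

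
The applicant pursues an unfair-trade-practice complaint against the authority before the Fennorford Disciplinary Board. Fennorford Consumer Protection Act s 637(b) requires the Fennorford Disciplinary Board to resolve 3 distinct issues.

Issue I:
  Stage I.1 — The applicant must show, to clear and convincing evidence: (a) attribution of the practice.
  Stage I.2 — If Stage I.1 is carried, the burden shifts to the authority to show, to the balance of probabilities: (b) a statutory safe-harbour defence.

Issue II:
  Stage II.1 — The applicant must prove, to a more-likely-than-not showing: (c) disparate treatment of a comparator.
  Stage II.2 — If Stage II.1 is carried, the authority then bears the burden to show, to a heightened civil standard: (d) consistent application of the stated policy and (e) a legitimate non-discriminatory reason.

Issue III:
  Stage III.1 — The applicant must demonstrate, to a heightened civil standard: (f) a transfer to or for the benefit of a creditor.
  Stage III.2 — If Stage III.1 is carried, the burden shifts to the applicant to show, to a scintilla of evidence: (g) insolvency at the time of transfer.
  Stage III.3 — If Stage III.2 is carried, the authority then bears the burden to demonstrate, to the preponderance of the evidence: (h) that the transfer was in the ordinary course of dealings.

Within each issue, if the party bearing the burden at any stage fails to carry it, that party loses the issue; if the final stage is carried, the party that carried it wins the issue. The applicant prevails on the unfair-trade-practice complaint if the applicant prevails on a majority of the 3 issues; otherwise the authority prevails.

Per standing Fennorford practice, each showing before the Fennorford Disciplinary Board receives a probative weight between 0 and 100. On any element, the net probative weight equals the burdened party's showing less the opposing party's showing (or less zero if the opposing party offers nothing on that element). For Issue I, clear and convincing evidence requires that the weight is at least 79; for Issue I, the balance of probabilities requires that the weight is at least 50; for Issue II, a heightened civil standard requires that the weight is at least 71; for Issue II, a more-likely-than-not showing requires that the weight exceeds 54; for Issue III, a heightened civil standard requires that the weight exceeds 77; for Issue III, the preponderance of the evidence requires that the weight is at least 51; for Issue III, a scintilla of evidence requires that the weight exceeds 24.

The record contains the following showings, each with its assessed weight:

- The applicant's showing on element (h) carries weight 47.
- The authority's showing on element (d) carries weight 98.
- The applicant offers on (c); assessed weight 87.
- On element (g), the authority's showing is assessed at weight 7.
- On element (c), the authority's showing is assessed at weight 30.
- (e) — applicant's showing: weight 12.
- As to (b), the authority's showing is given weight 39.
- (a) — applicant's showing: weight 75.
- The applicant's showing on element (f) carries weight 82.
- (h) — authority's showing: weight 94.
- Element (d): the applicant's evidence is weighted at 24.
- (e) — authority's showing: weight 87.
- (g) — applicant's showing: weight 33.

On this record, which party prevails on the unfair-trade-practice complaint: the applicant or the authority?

authority

— Issue I —
Stage I.1 — burden on applicant; standard: clear and convincing evidence (weight is at least 79).
    (a): 75 < 79 [not met]
  Stage I.1 not carried; the applicant fails its burden.
So the authority prevails on this issue.
— Issue II —
At Stage II.1 the applicant must meet a more-likely-than-not showing (weight exceeds 54): on (c) the weight is 87 less the opposing 30 gives net 57, which does exceed 54, so (c) meets the standard.
  All elements met. The burden passes to the authority.
At Stage II.2 the authority must meet a heightened civil standard (weight is at least 71): on (d) the weight is 98 less the opposing 24 gives net 74, which does reach 71, so (d) meets the standard; on (e) the weight is 87 less the opposing 12 gives net 75, ≥ 71, so (e) meets the standard.
  The authority carries the last stage.
All stages carried — the authority prevails on this issue.
— Issue III —
Stage III.1 (applicant, a heightened civil standard, weight exceeds 77): (f) 82 > 77 — meets.
  Stage III.1 carried; the burden remains with the applicant.
Stage III.2 (applicant, a scintilla of evidence, weight exceeds 24): (g) net 33−7=26 > 24 — meets.
  Stage III.2 carried; the burden shifts to the authority.
Stage III.3 (authority, the preponderance of the evidence, weight is at least 51): (h) net 94−47=47 < 51 — fails.
  Stage III.3 not carried; the authority fails its burden.
The analysis ends at Stage III.3; the applicant prevails on this issue.
Per-issue: Issue I → authority; Issue II → authority; Issue III → applicant. The applicant must prevail on a majority of issues; overall, the authority prevails.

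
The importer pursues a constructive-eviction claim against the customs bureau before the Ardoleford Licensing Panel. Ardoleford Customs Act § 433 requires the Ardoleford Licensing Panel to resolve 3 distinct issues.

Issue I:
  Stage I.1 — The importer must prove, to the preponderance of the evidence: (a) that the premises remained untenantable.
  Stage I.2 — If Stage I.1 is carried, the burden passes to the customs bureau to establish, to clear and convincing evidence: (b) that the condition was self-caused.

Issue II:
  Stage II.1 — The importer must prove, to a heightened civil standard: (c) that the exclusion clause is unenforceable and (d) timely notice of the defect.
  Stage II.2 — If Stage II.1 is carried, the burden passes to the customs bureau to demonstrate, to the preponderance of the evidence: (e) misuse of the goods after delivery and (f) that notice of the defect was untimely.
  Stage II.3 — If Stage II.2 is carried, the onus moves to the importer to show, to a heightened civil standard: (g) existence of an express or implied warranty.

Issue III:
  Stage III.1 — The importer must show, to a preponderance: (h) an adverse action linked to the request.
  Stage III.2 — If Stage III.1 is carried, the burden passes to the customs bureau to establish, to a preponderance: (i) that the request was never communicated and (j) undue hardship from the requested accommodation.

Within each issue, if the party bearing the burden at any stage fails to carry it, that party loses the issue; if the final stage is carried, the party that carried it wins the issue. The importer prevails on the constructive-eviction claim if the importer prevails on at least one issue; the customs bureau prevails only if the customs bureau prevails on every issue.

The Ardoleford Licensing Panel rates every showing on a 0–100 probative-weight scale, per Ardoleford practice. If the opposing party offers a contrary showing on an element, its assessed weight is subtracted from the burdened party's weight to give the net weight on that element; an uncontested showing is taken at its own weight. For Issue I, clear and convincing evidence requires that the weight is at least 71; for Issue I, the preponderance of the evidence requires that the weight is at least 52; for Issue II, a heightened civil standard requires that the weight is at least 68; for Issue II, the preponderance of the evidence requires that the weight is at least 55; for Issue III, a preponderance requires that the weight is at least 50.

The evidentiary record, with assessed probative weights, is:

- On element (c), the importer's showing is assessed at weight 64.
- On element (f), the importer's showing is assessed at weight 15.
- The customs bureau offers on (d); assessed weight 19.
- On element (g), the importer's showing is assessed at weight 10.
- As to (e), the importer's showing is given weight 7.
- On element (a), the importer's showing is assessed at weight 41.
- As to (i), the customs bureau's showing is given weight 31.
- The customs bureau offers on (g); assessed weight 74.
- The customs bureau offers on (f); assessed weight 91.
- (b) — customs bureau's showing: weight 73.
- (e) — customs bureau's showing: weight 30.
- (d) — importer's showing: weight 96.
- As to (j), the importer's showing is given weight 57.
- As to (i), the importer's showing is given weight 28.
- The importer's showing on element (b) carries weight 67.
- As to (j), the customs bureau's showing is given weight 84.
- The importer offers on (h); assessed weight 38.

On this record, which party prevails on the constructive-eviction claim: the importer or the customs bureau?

customs bureau

— Issue I —
Stage I.1 — burden on importer; standard: the preponderance of the evidence (weight is at least 52).
    (a): 41 < 52 [not met]
  Not every element is met, so the importer fails to carry Stage I.1.
The customs bureau prevails on this issue.
— Issue II —
Stage II.1 (importer, a heightened civil standard, weight is at least 68): (c) 64 < 68 — fails; (d) net 96−19=77 ≥ 68 — meets.
  The importer does not carry Stage II.1.
The customs bureau prevails on this issue.
— Issue III —
Stage III.1 (importer, a preponderance, weight is at least 50): (h) 38 < 50 — fails.
  The importer does not carry Stage III.1.
The analysis ends at Stage III.1; the customs bureau prevails on this issue.
Per-issue: Issue I → customs bureau; Issue II → customs bureau; Issue III → customs bureau. The importer must prevail on at least one issue; overall, the customs bureau prevails.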